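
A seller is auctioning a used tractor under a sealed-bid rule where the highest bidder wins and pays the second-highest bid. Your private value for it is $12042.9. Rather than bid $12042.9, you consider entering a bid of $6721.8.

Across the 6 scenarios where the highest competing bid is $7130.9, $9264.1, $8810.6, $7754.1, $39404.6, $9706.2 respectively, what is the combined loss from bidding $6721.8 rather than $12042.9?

The deviation costs you only when the competing bid falls strictly between $6721.8 and $12042.9; elsewhere both bids give the same outcome.
$7130.9: truthful payoff $4912, deviation payoff $0 → loss $4912.
$9264.1: truthful payoff $2778.8, deviation payoff $0 → loss $2778.8.
$8810.6: truthful payoff $3232.3, deviation payoff $0 → loss $3232.3.
$7754.1: truthful payoff $4288.8, deviation payoff $0 → loss $4288.8.
$39404.6: outcomes coincide → loss $0.
$9706.2: truthful payoff $2336.7, deviation payoff $0 → loss $2336.7.
Total loss = $4912 + $2778.8 + $3232.3 + $4288.8 + $2336.7 = $17548.6.

$17548.6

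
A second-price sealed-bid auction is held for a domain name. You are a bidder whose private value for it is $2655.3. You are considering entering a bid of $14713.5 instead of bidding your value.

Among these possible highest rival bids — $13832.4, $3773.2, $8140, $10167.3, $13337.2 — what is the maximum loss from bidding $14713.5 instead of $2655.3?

$11177.1

$13832.4: truthful gives $0, deviation gives −$11177.1 → loss $11177.1.
$3773.2: truthful gives $0, deviation gives −$1117.9 → loss $1117.9.
$8140: truthful gives $0, deviation gives −$5484.7 → loss $5484.7.
$10167.3: truthful gives $0, deviation gives −$7512 → loss $7512.
$13337.2: truthful gives $0, deviation gives −$10681.9 → loss $10681.9.
Maximum loss: $11177.1.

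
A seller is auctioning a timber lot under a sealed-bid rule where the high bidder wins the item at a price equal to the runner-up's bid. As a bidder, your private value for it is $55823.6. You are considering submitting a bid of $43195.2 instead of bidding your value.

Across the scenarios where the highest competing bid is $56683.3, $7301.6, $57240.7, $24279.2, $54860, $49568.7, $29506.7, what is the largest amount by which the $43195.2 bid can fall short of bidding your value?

$6254.9

$56683.3: same outcome either way → loss $0.
$7301.6: same outcome either way → loss $0.
$57240.7: same outcome either way → loss $0.
$24279.2: same outcome either way → loss $0.
$54860: truthful gives $963.6, deviation gives $0 → loss $963.6.
$49568.7: truthful gives $6254.9, deviation gives $0 → loss $6254.9.
$29506.7: same outcome either way → loss $0.
Maximum loss: $6254.9.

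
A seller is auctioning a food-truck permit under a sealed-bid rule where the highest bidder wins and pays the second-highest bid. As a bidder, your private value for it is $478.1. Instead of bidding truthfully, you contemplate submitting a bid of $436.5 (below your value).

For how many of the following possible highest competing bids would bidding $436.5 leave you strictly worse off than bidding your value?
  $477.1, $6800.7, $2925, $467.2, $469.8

3

The deviation hurts exactly when the highest competing bid lies strictly between $436.5 and $478.1 — underbidding then forfeits a profitable win.
$477.1: inside the interval → strictly worse (loss $1).
$6800.7: above both → same outcome either way.
$2925: above both → same outcome either way.
$467.2: inside the interval → strictly worse (loss $10.9).
$469.8: inside the interval → strictly worse (loss $8.3).
Count: 3.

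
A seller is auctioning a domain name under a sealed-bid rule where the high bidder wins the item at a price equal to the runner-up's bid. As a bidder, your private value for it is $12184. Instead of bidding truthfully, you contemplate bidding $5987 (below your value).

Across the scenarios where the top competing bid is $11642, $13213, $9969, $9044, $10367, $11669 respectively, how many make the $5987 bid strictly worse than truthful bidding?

The deviation hurts exactly when the highest competing bid lies strictly between $5987 and $12184 — underbidding then forfeits a profitable win.
$11642: inside the interval → strictly worse (loss $542).
$13213: above both → same outcome either way.
$9969: inside the interval → strictly worse (loss $2215).
$9044: inside the interval → strictly worse (loss $3140).
$10367: inside the interval → strictly worse (loss $1817).
$11669: inside the interval → strictly worse (loss $515).
Count: 5.

5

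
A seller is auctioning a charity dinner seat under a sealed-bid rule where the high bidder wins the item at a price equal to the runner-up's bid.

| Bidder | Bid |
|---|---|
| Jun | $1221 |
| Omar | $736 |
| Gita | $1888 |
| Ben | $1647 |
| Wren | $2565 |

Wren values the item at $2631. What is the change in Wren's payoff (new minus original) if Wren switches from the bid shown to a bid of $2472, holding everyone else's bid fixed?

The highest bid among the other bidders is $1888; Wren's bid doesn't change that.
Original bid $2565: Wren is highest, pays the top rival bid $1888; payoff $2631 − $1888 = $743.
Alternative bid $2472: Wren is highest, pays the top rival bid $1888; payoff $2631 − $1888 = $743.
Change in payoff = $743 − ($743) = $0.

$0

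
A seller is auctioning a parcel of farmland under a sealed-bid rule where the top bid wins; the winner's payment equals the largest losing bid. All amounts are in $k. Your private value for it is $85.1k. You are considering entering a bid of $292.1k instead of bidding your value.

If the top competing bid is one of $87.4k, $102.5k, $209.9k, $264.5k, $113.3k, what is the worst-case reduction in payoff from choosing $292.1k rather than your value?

$179.4k

$87.4k: truthful gives $0k, deviation gives −$2.3k → loss $2.3k.
$102.5k: truthful gives $0k, deviation gives −$17.4k → loss $17.4k.
$209.9k: truthful gives $0k, deviation gives −$124.8k → loss $124.8k.
$264.5k: truthful gives $0k, deviation gives −$179.4k → loss $179.4k.
$113.3k: truthful gives $0k, deviation gives −$28.2k → loss $28.2k.
Maximum loss: $179.4k.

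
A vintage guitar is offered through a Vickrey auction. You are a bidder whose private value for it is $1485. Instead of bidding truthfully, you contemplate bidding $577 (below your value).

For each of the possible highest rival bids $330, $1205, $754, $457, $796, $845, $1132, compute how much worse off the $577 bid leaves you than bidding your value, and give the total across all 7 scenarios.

$2693

The deviation costs you only when the competing bid falls strictly between $577 and $1485; elsewhere both bids give the same outcome.
$330: outcomes coincide → loss $0.
$1205: truthful payoff $280, deviation payoff $0 → loss $280.
$754: truthful payoff $731, deviation payoff $0 → loss $731.
$457: outcomes coincide → loss $0.
$796: truthful payoff $689, deviation payoff $0 → loss $689.
$845: truthful payoff $640, deviation payoff $0 → loss $640.
$1132: truthful payoff $353, deviation payoff $0 → loss $353.
Total loss = $280 + $731 + $689 + $640 + $353 = $2693.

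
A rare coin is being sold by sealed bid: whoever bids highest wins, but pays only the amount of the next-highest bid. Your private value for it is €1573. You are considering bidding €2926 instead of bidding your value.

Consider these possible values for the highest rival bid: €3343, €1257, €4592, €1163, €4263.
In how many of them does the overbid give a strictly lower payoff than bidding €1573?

0

The deviation hurts exactly when the highest competing bid lies strictly between €1573 and €2926 — overbidding then wins at a price above your value.
€3343: above both → same outcome either way.
€1257: below both → same outcome either way.
€4592: above both → same outcome either way.
€1163: below both → same outcome either way.
€4263: above both → same outcome either way.
Count: 0.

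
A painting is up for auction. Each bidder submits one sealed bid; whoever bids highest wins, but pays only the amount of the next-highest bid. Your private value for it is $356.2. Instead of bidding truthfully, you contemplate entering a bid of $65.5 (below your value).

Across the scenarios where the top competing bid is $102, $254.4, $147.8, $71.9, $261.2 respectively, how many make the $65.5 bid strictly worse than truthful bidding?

5

The deviation hurts exactly when the highest competing bid lies strictly between $65.5 and $356.2 — underbidding then forfeits a profitable win.
$102: inside the interval → strictly worse (loss $254.2).
$254.4: inside the interval → strictly worse (loss $101.8).
$147.8: inside the interval → strictly worse (loss $208.4).
$71.9: inside the interval → strictly worse (loss $284.3).
$261.2: inside the interval → strictly worse (loss $95).
Count: 5.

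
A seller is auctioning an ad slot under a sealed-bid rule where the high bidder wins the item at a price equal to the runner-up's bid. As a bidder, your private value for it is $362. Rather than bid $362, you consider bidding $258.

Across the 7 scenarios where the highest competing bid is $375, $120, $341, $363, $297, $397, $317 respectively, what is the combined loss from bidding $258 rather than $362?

The deviation costs you only when the competing bid falls strictly between $258 and $362; elsewhere both bids give the same outcome.
$375: outcomes coincide → loss $0.
$120: outcomes coincide → loss $0.
$341: truthful payoff $21, deviation payoff $0 → loss $21.
$363: outcomes coincide → loss $0.
$297: truthful payoff $65, deviation payoff $0 → loss $65.
$397: outcomes coincide → loss $0.
$317: truthful payoff $45, deviation payoff $0 → loss $45.
Total loss = $21 + $65 + $45 = $131.
Because the price is fixed by the runner-up's bid, deviating from your value can only change a good outcome into a bad one — never the reverse.

$131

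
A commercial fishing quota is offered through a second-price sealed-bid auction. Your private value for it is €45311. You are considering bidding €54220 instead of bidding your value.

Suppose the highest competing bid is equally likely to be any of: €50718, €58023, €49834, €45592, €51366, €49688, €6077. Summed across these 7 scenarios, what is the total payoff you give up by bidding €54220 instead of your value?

€20643

The deviation costs you only when the competing bid falls strictly between €45311 and €54220; elsewhere both bids give the same outcome.
€50718: truthful payoff €0, deviation payoff −€5407 → loss €5407.
€58023: outcomes coincide → loss €0.
€49834: truthful payoff €0, deviation payoff −€4523 → loss €4523.
€45592: truthful payoff €0, deviation payoff −€281 → loss €281.
€51366: truthful payoff €0, deviation payoff −€6055 → loss €6055.
€49688: truthful payoff €0, deviation payoff −€4377 → loss €4377.
€6077: outcomes coincide → loss €0.
Total loss = €5407 + €4523 + €281 + €6055 + €4377 = €20643.
Truthful bidding weakly dominates here: raising your bid can only win items priced above your value, and lowering it can only forfeit items priced below.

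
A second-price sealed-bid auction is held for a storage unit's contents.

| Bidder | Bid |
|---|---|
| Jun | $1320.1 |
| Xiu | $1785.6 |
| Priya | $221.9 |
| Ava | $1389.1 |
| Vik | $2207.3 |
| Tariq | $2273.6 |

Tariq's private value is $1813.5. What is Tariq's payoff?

Highest bid: Tariq at $2273.6, so Tariq wins.
Second-highest bid: Vik at $2207.3 — that is the price the winner pays.
Tariq's payoff = value − price = $1813.5 − $2207.3 = −$393.8.

−$393.8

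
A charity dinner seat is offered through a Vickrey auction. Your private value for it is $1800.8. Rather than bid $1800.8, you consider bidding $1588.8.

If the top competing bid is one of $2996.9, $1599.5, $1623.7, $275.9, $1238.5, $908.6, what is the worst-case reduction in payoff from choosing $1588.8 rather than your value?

$201.3

$2996.9: same outcome either way → loss $0.
$1599.5: truthful gives $201.3, deviation gives $0 → loss $201.3.
$1623.7: truthful gives $177.1, deviation gives $0 → loss $177.1.
$275.9: same outcome either way → loss $0.
$1238.5: same outcome either way → loss $0.
$908.6: same outcome either way → loss $0.
Maximum loss: $201.3.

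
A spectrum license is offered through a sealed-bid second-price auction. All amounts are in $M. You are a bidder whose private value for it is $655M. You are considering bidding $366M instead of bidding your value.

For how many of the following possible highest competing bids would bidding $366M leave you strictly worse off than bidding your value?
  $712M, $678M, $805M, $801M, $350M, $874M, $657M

The deviation hurts exactly when the highest competing bid lies strictly between $366M and $655M — underbidding then forfeits a profitable win.
$712M: above both → same outcome either way.
$678M: above both → same outcome either way.
$805M: above both → same outcome either way.
$801M: above both → same outcome either way.
$350M: below both → same outcome either way.
$874M: above both → same outcome either way.
$657M: above both → same outcome either way.
Count: 0.

0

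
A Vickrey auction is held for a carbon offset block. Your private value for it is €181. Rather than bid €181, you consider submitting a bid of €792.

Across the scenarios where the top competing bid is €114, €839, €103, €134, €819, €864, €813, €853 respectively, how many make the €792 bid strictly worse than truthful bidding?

The deviation hurts exactly when the highest competing bid lies strictly between €181 and €792 — overbidding then wins at a price above your value.
€114: below both → same outcome either way.
€839: above both → same outcome either way.
€103: below both → same outcome either way.
€134: below both → same outcome either way.
€819: above both → same outcome either way.
€864: above both → same outcome either way.
€813: above both → same outcome either way.
€853: above both → same outcome either way.
Count: 0.

0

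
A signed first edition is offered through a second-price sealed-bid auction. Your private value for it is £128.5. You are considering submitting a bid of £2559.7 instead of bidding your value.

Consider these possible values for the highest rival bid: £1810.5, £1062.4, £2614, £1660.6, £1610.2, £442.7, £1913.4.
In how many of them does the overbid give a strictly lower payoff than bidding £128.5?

The deviation hurts exactly when the highest competing bid lies strictly between £128.5 and £2559.7 — overbidding then wins at a price above your value.
£1810.5: inside the interval → strictly worse (loss £1682).
£1062.4: inside the interval → strictly worse (loss £933.9).
£2614: above both → same outcome either way.
£1660.6: inside the interval → strictly worse (loss £1532.1).
£1610.2: inside the interval → strictly worse (loss £1481.7).
£442.7: inside the interval → strictly worse (loss £314.2).
£1913.4: inside the interval → strictly worse (loss £1784.9).
Count: 6.

6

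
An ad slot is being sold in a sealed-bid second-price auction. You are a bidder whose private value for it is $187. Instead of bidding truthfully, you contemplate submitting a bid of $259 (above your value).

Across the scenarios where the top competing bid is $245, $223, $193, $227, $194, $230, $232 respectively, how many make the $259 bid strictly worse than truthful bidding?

The deviation hurts exactly when the highest competing bid lies strictly between $187 and $259 — overbidding then wins at a price above your value.
$245: inside the interval → strictly worse (loss $58).
$223: inside the interval → strictly worse (loss $36).
$193: inside the interval → strictly worse (loss $6).
$227: inside the interval → strictly worse (loss $40).
$194: inside the interval → strictly worse (loss $7).
$230: inside the interval → strictly worse (loss $43).
$232: inside the interval → strictly worse (loss $45).
Count: 7.

7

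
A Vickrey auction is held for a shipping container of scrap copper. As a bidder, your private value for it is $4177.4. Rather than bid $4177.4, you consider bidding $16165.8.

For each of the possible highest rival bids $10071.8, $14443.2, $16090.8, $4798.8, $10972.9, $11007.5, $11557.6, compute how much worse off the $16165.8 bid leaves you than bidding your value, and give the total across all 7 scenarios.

$49700.8

The deviation costs you only when the competing bid falls strictly between $4177.4 and $16165.8; elsewhere both bids give the same outcome.
$10071.8: truthful payoff $0, deviation payoff −$5894.4 → loss $5894.4.
$14443.2: truthful payoff $0, deviation payoff −$10265.8 → loss $10265.8.
$16090.8: truthful payoff $0, deviation payoff −$11913.4 → loss $11913.4.
$4798.8: truthful payoff $0, deviation payoff −$621.4 → loss $621.4.
$10972.9: truthful payoff $0, deviation payoff −$6795.5 → loss $6795.5.
$11007.5: truthful payoff $0, deviation payoff −$6830.1 → loss $6830.1.
$11557.6: truthful payoff $0, deviation payoff −$7380.2 → loss $7380.2.
Total loss = $5894.4 + $10265.8 + $11913.4 + $621.4 + $6795.5 + $6830.1 + $7380.2 = $49700.8.
In a second-price auction your bid sets only whether you win, not what you pay, so bidding your true value is weakly dominant.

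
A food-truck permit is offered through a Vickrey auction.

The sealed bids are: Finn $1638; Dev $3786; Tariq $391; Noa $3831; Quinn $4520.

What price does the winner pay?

Highest bid: Quinn at $4520, so Quinn wins.
Second-highest bid: Noa at $3831 — that is the price the winner pays.

$3831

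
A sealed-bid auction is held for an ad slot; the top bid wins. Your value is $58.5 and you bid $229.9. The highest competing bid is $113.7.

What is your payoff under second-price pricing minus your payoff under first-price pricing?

$116.2

You have the highest bid, so you win under either rule.
Second-price: pay $113.7 → payoff −$55.2.
First-price: pay your own bid $229.9 → payoff −$171.4.
Difference = −$55.2 − (−$171.4) = $116.2.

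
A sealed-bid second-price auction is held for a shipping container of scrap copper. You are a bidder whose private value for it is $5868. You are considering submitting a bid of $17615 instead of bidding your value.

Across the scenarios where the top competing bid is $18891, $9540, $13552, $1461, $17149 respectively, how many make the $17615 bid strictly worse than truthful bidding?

3

The deviation hurts exactly when the highest competing bid lies strictly between $5868 and $17615 — overbidding then wins at a price above your value.
$18891: above both → same outcome either way.
$9540: inside the interval → strictly worse (loss $3672).
$13552: inside the interval → strictly worse (loss $7684).
$1461: below both → same outcome either way.
$17149: inside the interval → strictly worse (loss $11281).
Count: 3.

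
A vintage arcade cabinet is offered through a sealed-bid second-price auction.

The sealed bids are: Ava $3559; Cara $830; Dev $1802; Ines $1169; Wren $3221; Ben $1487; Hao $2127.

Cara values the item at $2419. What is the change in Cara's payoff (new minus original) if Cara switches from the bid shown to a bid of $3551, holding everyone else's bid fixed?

$0

The highest bid among the other bidders is $3559; Cara's bid doesn't change that.
Original bid $830: Cara is not highest (top rival bid is $3559); payoff $0.
Alternative bid $3551: Cara is not highest (top rival bid is $3559); payoff $0.
Change in payoff = $0 − ($0) = $0.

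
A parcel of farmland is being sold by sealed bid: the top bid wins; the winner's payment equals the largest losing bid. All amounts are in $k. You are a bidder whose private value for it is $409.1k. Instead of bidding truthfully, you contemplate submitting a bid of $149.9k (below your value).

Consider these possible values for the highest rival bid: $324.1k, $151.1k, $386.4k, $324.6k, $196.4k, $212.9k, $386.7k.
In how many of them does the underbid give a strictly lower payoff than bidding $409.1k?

7

The deviation hurts exactly when the highest competing bid lies strictly between $149.9k and $409.1k — underbidding then forfeits a profitable win.
$324.1k: inside the interval → strictly worse (loss $85k).
$151.1k: inside the interval → strictly worse (loss $258k).
$386.4k: inside the interval → strictly worse (loss $22.7k).
$324.6k: inside the interval → strictly worse (loss $84.5k).
$196.4k: inside the interval → strictly worse (loss $212.7k).
$212.9k: inside the interval → strictly worse (loss $196.2k).
$386.7k: inside the interval → strictly worse (loss $22.4k).
Count: 7.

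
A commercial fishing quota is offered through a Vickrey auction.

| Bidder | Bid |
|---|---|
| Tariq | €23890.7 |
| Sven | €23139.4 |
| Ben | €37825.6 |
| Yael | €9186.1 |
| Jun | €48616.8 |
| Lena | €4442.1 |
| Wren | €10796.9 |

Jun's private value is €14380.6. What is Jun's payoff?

Highest bid: Jun at €48616.8, so Jun wins.
Second-highest bid: Ben at €37825.6 — that is the price the winner pays.
Jun's payoff = value − price = €14380.6 − €37825.6 = −€23445.

−€23445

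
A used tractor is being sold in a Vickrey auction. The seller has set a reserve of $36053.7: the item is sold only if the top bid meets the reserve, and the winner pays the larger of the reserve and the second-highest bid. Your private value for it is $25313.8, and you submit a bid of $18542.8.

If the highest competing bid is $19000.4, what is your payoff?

$0

Your bid $18542.8 is below the highest competing bid $19000.4, so you lose. Payoff $0.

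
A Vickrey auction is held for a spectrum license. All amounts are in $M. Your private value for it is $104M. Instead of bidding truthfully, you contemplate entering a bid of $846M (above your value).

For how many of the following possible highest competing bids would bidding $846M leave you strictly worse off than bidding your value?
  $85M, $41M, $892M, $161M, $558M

The deviation hurts exactly when the highest competing bid lies strictly between $104M and $846M — overbidding then wins at a price above your value.
$85M: below both → same outcome either way.
$41M: below both → same outcome either way.
$892M: above both → same outcome either way.
$161M: inside the interval → strictly worse (loss $57M).
$558M: inside the interval → strictly worse (loss $454M).
Count: 2.

2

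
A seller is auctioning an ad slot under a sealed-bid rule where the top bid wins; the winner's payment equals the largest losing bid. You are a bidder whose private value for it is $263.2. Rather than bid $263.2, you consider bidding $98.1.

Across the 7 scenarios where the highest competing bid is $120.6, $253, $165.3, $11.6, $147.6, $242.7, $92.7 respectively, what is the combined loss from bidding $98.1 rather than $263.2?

$386.8

The deviation costs you only when the competing bid falls strictly between $98.1 and $263.2; elsewhere both bids give the same outcome.
$120.6: truthful payoff $142.6, deviation payoff $0 → loss $142.6.
$253: truthful payoff $10.2, deviation payoff $0 → loss $10.2.
$165.3: truthful payoff $97.9, deviation payoff $0 → loss $97.9.
$11.6: outcomes coincide → loss $0.
$147.6: truthful payoff $115.6, deviation payoff $0 → loss $115.6.
$242.7: truthful payoff $20.5, deviation payoff $0 → loss $20.5.
$92.7: outcomes coincide → loss $0.
Total loss = $142.6 + $10.2 + $97.9 + $115.6 + $20.5 = $386.8.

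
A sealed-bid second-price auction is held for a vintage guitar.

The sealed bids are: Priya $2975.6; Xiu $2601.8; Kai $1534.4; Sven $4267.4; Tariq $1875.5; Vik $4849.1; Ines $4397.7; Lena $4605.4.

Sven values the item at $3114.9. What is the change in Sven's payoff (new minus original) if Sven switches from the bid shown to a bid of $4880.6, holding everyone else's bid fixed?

−$1734.2

The highest bid among the other bidders is $4849.1; Sven's bid doesn't change that.
Original bid $4267.4: Sven is not highest (top rival bid is $4849.1); payoff $0.
Alternative bid $4880.6: Sven is highest, pays the top rival bid $4849.1; payoff $3114.9 − $4849.1 = −$1734.2.
Change in payoff = −$1734.2 − ($0) = −$1734.2.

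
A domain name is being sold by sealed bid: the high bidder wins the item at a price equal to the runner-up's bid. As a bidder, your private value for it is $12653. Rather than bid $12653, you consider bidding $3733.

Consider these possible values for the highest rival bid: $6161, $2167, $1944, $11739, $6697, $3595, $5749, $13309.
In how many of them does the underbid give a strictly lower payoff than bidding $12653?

The deviation hurts exactly when the highest competing bid lies strictly between $3733 and $12653 — underbidding then forfeits a profitable win.
$6161: inside the interval → strictly worse (loss $6492).
$2167: below both → same outcome either way.
$1944: below both → same outcome either way.
$11739: inside the interval → strictly worse (loss $914).
$6697: inside the interval → strictly worse (loss $5956).
$3595: below both → same outcome either way.
$5749: inside the interval → strictly worse (loss $6904).
$13309: above both → same outcome either way.
Count: 4.

4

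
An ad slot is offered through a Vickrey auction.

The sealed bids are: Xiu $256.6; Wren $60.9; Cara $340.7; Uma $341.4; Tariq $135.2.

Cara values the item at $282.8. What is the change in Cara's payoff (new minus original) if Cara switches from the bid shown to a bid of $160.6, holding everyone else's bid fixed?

The highest bid among the other bidders is $341.4; Cara's bid doesn't change that.
Original bid $340.7: Cara is not highest (top rival bid is $341.4); payoff $0.
Alternative bid $160.6: Cara is not highest (top rival bid is $341.4); payoff $0.
Change in payoff = $0 − ($0) = $0.

$0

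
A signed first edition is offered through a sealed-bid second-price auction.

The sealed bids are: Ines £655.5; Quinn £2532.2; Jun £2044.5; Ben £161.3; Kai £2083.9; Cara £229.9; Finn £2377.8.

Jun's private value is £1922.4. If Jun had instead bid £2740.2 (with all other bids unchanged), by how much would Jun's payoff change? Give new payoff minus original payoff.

The highest bid among the other bidders is £2532.2; Jun's bid doesn't change that.
Original bid £2044.5: Jun is not highest (top rival bid is £2532.2); payoff £0.
Alternative bid £2740.2: Jun is highest, pays the top rival bid £2532.2; payoff £1922.4 − £2532.2 = −£609.8.
Change in payoff = −£609.8 − (£0) = −£609.8.

−£609.8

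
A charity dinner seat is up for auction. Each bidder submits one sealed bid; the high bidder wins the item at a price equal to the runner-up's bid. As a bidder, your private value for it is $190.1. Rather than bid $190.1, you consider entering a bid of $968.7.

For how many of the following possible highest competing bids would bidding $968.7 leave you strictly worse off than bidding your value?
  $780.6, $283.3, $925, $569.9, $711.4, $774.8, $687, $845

The deviation hurts exactly when the highest competing bid lies strictly between $190.1 and $968.7 — overbidding then wins at a price above your value.
$780.6: inside the interval → strictly worse (loss $590.5).
$283.3: inside the interval → strictly worse (loss $93.2).
$925: inside the interval → strictly worse (loss $734.9).
$569.9: inside the interval → strictly worse (loss $379.8).
$711.4: inside the interval → strictly worse (loss $521.3).
$774.8: inside the interval → strictly worse (loss $584.7).
$687: inside the interval → strictly worse (loss $496.9).
$845: inside the interval → strictly worse (loss $654.9).
Count: 8.

8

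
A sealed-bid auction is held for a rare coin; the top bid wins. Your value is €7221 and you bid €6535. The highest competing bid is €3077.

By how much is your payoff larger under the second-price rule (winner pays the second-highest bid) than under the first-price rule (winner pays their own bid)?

You have the highest bid, so you win under either rule.
Second-price: pay €3077 → payoff €4144.
First-price: pay your own bid €6535 → payoff €686.
Difference = €4144 − (€686) = €3458.

€3458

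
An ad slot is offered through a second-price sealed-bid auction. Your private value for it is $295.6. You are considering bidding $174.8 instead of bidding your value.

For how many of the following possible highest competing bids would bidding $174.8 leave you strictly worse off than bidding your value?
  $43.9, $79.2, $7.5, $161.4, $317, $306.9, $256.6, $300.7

The deviation hurts exactly when the highest competing bid lies strictly between $174.8 and $295.6 — underbidding then forfeits a profitable win.
$43.9: below both → same outcome either way.
$79.2: below both → same outcome either way.
$7.5: below both → same outcome either way.
$161.4: below both → same outcome either way.
$317: above both → same outcome either way.
$306.9: above both → same outcome either way.
$256.6: inside the interval → strictly worse (loss $39).
$300.7: above both → same outcome either way.
Count: 1.

1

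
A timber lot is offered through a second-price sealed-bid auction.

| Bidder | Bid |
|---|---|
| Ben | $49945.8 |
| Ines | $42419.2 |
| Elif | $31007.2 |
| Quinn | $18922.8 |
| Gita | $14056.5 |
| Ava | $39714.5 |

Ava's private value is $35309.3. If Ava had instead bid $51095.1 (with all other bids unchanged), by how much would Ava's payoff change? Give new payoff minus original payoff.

The highest bid among the other bidders is $49945.8; Ava's bid doesn't change that.
Original bid $39714.5: Ava is not highest (top rival bid is $49945.8); payoff $0.
Alternative bid $51095.1: Ava is highest, pays the top rival bid $49945.8; payoff $35309.3 − $49945.8 = −$14636.5.
Change in payoff = −$14636.5 − ($0) = −$14636.5.

−$14636.5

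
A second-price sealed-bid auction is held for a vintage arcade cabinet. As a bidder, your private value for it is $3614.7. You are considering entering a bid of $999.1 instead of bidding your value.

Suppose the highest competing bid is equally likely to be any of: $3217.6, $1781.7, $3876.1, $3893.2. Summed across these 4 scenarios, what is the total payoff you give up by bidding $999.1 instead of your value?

$2230.1

The deviation costs you only when the competing bid falls strictly between $999.1 and $3614.7; elsewhere both bids give the same outcome.
$3217.6: truthful payoff $397.1, deviation payoff $0 → loss $397.1.
$1781.7: truthful payoff $1833, deviation payoff $0 → loss $1833.
$3876.1: outcomes coincide → loss $0.
$3893.2: outcomes coincide → loss $0.
Total loss = $397.1 + $1833 = $2230.1.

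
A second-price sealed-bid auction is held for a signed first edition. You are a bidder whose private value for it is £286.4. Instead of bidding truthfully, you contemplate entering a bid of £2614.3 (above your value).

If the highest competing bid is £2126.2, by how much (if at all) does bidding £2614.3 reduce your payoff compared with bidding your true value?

£1839.8

Bidding your value £286.4: you lose (since £286.4 < £2126.2). Payoff £0.
Bidding £2614.3: you win and pay £2126.2. Payoff £286.4 − £2126.2 = −£1839.8.
The competing bid £2126.2 lies between your value and your inflated bid, so overbidding wins an item priced above your value.
Loss from deviating = £0 − (−£1839.8) = £1839.8.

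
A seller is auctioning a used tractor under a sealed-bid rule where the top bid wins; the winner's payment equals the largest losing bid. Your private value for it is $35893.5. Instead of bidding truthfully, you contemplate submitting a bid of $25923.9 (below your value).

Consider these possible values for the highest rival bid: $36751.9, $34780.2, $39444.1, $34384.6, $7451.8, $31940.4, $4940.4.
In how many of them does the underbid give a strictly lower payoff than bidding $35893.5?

3

The deviation hurts exactly when the highest competing bid lies strictly between $25923.9 and $35893.5 — underbidding then forfeits a profitable win.
$36751.9: above both → same outcome either way.
$34780.2: inside the interval → strictly worse (loss $1113.3).
$39444.1: above both → same outcome either way.
$34384.6: inside the interval → strictly worse (loss $1508.9).
$7451.8: below both → same outcome either way.
$31940.4: inside the interval → strictly worse (loss $3953.1).
$4940.4: below both → same outcome either way.
Count: 3.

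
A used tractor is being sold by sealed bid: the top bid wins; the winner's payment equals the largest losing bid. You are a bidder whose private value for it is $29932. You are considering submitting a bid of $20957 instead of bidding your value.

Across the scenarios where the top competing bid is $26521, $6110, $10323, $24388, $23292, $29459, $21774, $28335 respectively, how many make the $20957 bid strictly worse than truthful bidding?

The deviation hurts exactly when the highest competing bid lies strictly between $20957 and $29932 — underbidding then forfeits a profitable win.
$26521: inside the interval → strictly worse (loss $3411).
$6110: below both → same outcome either way.
$10323: below both → same outcome either way.
$24388: inside the interval → strictly worse (loss $5544).
$23292: inside the interval → strictly worse (loss $6640).
$29459: inside the interval → strictly worse (loss $473).
$21774: inside the interval → strictly worse (loss $8158).
$28335: inside the interval → strictly worse (loss $1597).
Count: 6.

6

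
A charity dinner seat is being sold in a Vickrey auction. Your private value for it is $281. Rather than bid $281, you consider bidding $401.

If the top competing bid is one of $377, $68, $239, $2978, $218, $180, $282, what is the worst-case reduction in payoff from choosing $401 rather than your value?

$96

$377: truthful gives $0, deviation gives −$96 → loss $96.
$68: same outcome either way → loss $0.
$239: same outcome either way → loss $0.
$2978: same outcome either way → loss $0.
$218: same outcome either way → loss $0.
$180: same outcome either way → loss $0.
$282: truthful gives $0, deviation gives −$1 → loss $1.
Maximum loss: $96.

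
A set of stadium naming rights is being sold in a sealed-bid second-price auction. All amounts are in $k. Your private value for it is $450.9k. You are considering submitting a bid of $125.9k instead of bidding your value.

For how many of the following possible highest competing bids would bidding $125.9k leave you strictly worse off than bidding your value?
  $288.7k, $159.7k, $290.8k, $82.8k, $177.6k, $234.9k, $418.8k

6

The deviation hurts exactly when the highest competing bid lies strictly between $125.9k and $450.9k — underbidding then forfeits a profitable win.
$288.7k: inside the interval → strictly worse (loss $162.2k).
$159.7k: inside the interval → strictly worse (loss $291.2k).
$290.8k: inside the interval → strictly worse (loss $160.1k).
$82.8k: below both → same outcome either way.
$177.6k: inside the interval → strictly worse (loss $273.3k).
$234.9k: inside the interval → strictly worse (loss $216k).
$418.8k: inside the interval → strictly worse (loss $32.1k).
Count: 6.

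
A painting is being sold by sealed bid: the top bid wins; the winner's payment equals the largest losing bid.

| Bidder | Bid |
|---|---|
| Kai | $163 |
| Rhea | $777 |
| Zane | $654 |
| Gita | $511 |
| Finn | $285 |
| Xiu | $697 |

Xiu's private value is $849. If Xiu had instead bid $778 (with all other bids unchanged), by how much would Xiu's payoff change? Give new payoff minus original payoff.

$72

The highest bid among the other bidders is $777; Xiu's bid doesn't change that.
Original bid $697: Xiu is not highest (top rival bid is $777); payoff $0.
Alternative bid $778: Xiu is highest, pays the top rival bid $777; payoff $849 − $777 = $72.
Change in payoff = $72 − ($0) = $72.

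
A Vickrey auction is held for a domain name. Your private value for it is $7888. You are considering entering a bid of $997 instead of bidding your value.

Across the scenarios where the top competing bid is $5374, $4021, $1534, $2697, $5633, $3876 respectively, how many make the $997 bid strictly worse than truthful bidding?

6

The deviation hurts exactly when the highest competing bid lies strictly between $997 and $7888 — underbidding then forfeits a profitable win.
$5374: inside the interval → strictly worse (loss $2514).
$4021: inside the interval → strictly worse (loss $3867).
$1534: inside the interval → strictly worse (loss $6354).
$2697: inside the interval → strictly worse (loss $5191).
$5633: inside the interval → strictly worse (loss $2255).
$3876: inside the interval → strictly worse (loss $4012).
Count: 6.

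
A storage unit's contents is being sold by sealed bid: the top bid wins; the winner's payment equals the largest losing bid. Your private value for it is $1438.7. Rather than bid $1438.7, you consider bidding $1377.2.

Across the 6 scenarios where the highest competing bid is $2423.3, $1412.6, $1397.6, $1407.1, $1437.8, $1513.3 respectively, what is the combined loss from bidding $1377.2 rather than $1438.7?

The deviation costs you only when the competing bid falls strictly between $1377.2 and $1438.7; elsewhere both bids give the same outcome.
$2423.3: outcomes coincide → loss $0.
$1412.6: truthful payoff $26.1, deviation payoff $0 → loss $26.1.
$1397.6: truthful payoff $41.1, deviation payoff $0 → loss $41.1.
$1407.1: truthful payoff $31.6, deviation payoff $0 → loss $31.6.
$1437.8: truthful payoff $0.9, deviation payoff $0 → loss $0.9.
$1513.3: outcomes coincide → loss $0.
Total loss = $26.1 + $41.1 + $31.6 + $0.9 = $99.7.

$99.7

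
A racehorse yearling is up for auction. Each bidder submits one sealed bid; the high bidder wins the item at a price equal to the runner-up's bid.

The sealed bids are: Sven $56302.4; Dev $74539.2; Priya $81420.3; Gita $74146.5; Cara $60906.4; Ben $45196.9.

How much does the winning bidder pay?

Highest bid: Priya at $81420.3, so Priya wins.
Second-highest bid: Dev at $74539.2 — that is the price the winner pays.

$74539.2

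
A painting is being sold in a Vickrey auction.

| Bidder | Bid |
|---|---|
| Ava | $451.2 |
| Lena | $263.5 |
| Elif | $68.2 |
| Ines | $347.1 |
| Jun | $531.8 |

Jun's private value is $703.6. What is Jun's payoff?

Highest bid: Jun at $531.8, so Jun wins.
Second-highest bid: Ava at $451.2 — that is the price the winner pays.
Jun's payoff = value − price = $703.6 − $451.2 = $252.4.

$252.4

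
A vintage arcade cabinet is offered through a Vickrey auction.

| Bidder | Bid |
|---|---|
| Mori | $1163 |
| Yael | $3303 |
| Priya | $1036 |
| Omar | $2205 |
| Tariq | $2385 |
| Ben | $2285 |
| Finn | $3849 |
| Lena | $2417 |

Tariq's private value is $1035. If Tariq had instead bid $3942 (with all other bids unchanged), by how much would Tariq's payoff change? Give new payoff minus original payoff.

The highest bid among the other bidders is $3849; Tariq's bid doesn't change that.
Original bid $2385: Tariq is not highest (top rival bid is $3849); payoff $0.
Alternative bid $3942: Tariq is highest, pays the top rival bid $3849; payoff $1035 − $3849 = −$2814.
Change in payoff = −$2814 − ($0) = −$2814.

−$2814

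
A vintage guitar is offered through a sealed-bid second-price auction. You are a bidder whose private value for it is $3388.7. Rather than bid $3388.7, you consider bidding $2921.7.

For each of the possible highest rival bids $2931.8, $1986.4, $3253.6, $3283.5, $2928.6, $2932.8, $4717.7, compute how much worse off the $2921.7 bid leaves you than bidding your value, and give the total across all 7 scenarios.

The deviation costs you only when the competing bid falls strictly between $2921.7 and $3388.7; elsewhere both bids give the same outcome.
$2931.8: truthful payoff $456.9, deviation payoff $0 → loss $456.9.
$1986.4: outcomes coincide → loss $0.
$3253.6: truthful payoff $135.1, deviation payoff $0 → loss $135.1.
$3283.5: truthful payoff $105.2, deviation payoff $0 → loss $105.2.
$2928.6: truthful payoff $460.1, deviation payoff $0 → loss $460.1.
$2932.8: truthful payoff $455.9, deviation payoff $0 → loss $455.9.
$4717.7: outcomes coincide → loss $0.
Total loss = $456.9 + $135.1 + $105.2 + $460.1 + $455.9 = $1613.2.

$1613.2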